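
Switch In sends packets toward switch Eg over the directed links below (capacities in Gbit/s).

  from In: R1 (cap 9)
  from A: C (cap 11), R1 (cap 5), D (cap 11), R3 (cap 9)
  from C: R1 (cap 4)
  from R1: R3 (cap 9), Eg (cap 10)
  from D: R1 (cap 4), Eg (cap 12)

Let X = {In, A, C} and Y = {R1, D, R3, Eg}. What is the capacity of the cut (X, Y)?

Edges leaving {In, A, C}: In→R1 (9), A→R1 (5), A→D (11), A→R3 (9), C→R1 (4).
Cut capacity = 9 + 5 + 11 + 9 + 4 = 38.

38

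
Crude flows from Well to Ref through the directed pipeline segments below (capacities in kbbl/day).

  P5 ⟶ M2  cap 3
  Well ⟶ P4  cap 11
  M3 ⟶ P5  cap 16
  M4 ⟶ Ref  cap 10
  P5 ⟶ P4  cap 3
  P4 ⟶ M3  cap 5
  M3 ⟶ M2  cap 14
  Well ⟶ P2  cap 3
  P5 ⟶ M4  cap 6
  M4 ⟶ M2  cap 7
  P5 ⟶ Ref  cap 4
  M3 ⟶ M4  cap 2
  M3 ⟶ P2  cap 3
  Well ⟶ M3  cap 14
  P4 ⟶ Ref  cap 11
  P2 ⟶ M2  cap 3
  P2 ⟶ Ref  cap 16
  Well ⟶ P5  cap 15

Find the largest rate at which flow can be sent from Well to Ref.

29

Augment Well→P5→Ref: bottleneck 4, flow now 4.
Augment Well→P2→Ref: bottleneck 3, flow now 7.
Augment Well→P4→Ref: bottleneck 11, flow now 18.
Augment Well→M3→M4→Ref: bottleneck 2, flow now 20.
Augment Well→M3→P2→Ref: bottleneck 3, flow now 23.
Augment Well→P5→M4→Ref: bottleneck 6, flow now 29.
No augmenting path remains; maximum flow = 29.
In the residual graph, reachable from Well: {Well, M3, P5, M2, P4}.
Min-cut edges: Well→P2 (3), M3→M4 (2), M3→P2 (3), P5→M4 (6), P5→Ref (4), P4→Ref (11); capacity 3 + 2 + 3 + 6 + 4 + 11 = 29.
This cut is saturated, so no flow can exceed 29.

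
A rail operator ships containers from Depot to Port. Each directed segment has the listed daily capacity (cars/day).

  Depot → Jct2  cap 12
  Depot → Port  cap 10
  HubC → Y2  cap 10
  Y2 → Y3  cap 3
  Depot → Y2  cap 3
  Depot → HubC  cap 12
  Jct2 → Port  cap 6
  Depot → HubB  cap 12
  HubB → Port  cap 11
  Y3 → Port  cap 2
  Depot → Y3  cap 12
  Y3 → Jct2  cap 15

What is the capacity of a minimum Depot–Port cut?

29

Augment Depot→Port: bottleneck 10, flow now 10.
Augment Depot→HubB→Port: bottleneck 11, flow now 21.
Augment Depot→Y3→Port: bottleneck 2, flow now 23.
Augment Depot→Jct2→Port: bottleneck 6, flow now 29.
No augmenting path remains; maximum flow = 29.
By max-flow min-cut, the minimum cut capacity equals the max flow.
In the residual graph, reachable from Depot: {Depot, HubB, Y3, HubC, Y2, Jct2}.
Min-cut edges: Depot→Port (10), HubB→Port (11), Y3→Port (2), Jct2→Port (6); capacity 10 + 11 + 2 + 6 = 29.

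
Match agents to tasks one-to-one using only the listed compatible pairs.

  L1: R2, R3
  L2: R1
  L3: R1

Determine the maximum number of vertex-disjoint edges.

Unit-capacity flow: source→left, listed edges, right→sink; max matching = max flow.
Augmenting path L1→R2 (+1); matched 1.
Augmenting path L2→R1 (+1); matched 2.
No augmenting path remains; maximum matching = 2.
König certificate: {L1, R1} is a vertex cover of size 2 (every listed pair touches it), so no matching can be larger.

2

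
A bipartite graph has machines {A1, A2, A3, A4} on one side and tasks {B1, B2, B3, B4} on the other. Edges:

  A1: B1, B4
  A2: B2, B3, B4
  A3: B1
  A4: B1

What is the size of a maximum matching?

Unit-capacity flow: source→left, listed edges, right→sink; max matching = max flow.
Augmenting path A1→B1 (+1); matched 1.
Augmenting path A2→B2 (+1); matched 2.
Augmenting path A3→B1→A1→B4 (+1); matched 3.
No augmenting path remains; maximum matching = 3.
König certificate: {A1, A2, B1} is a vertex cover of size 3 (every listed pair touches it), so no matching can be larger.

3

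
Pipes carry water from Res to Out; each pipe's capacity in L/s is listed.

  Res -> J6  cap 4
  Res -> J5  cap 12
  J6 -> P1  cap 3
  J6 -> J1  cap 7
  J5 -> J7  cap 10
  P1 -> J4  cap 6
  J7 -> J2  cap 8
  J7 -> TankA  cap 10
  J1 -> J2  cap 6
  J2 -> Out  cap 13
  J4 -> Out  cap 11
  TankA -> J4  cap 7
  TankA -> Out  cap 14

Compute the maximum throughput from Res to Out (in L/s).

Augment Res→J6→P1→J4→Out: bottleneck 3, flow now 3.
Augment Res→J6→J1→J2→Out: bottleneck 1, flow now 4.
Augment Res→J5→J7→J2→Out: bottleneck 8, flow now 12.
Augment Res→J5→J7→TankA→Out: bottleneck 2, flow now 14.
No augmenting path remains; maximum flow = 14.
In the residual graph, reachable from Res: {Res, J5}.
Min-cut edges: Res→J6 (4), J5→J7 (10); capacity 4 + 10 = 14.
This cut is saturated, so no flow can exceed 14.

14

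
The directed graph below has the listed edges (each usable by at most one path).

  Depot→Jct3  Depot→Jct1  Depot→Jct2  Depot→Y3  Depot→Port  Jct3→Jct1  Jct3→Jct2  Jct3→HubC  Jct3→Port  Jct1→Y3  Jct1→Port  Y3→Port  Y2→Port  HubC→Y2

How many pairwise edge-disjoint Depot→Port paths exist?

4

Assign every edge capacity 1; by Menger, the answer equals the max flow.
Path Depot→Port (+1); total 1.
Path Depot→Jct3→Port (+1); total 2.
Path Depot→Jct1→Port (+1); total 3.
Path Depot→Y3→Port (+1); total 4.
No residual Depot→Port path; max flow = 4.
Certifying cut of size 4: {Depot→Jct1, Depot→Jct3, Depot→Port, Depot→Y3}.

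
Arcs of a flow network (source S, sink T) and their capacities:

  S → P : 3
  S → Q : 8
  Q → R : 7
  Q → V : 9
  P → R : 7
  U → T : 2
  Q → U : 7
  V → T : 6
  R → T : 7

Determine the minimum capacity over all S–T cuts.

11

Augment S→P→R→T: bottleneck 3, flow now 3.
Augment S→Q→R→T: bottleneck 4, flow now 7.
Augment S→Q→U→T: bottleneck 2, flow now 9.
Augment S→Q→V→T: bottleneck 2, flow now 11.
No augmenting path remains; maximum flow = 11.
By max-flow min-cut, the minimum cut capacity equals the max flow.
In the residual graph, reachable from S: {S}.
Min-cut edges: S→P (3), S→Q (8); capacity 3 + 8 = 11.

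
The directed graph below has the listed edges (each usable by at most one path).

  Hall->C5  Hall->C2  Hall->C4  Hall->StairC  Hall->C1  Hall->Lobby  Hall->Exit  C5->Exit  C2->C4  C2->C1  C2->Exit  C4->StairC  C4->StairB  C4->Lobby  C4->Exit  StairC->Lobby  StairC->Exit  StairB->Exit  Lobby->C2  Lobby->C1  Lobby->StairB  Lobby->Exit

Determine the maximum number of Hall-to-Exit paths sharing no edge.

Assign every edge capacity 1; by Menger, the answer equals the max flow.
Path Hall→Exit (+1); total 1.
Path Hall→C5→Exit (+1); total 2.
Path Hall→C2→Exit (+1); total 3.
Path Hall→C4→Exit (+1); total 4.
Path Hall→StairC→Exit (+1); total 5.
Path Hall→Lobby→Exit (+1); total 6.
No residual Hall→Exit path; max flow = 6.
Certifying cut of size 6: {Hall→C2, Hall→C4, Hall→C5, Hall→Exit, Hall→Lobby, Hall→StairC}.

6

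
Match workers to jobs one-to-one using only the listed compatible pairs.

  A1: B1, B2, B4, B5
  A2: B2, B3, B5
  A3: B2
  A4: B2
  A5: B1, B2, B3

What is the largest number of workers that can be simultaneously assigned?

4

Unit-capacity flow: source→left, listed edges, right→sink; max matching = max flow.
Augmenting path A1→B1 (+1); matched 1.
Augmenting path A2→B2 (+1); matched 2.
Augmenting path A5→B3 (+1); matched 3.
Augmenting path A3→B2→A2→B5 (+1); matched 4.
No augmenting path remains; maximum matching = 4.
König certificate: {A1, A2, A5, B2} is a vertex cover of size 4 (every listed pair touches it), so no matching can be larger.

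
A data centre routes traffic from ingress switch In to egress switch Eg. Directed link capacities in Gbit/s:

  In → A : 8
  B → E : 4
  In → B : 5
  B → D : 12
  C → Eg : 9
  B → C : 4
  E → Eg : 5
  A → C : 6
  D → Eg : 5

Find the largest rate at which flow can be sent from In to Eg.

Augment In→A→C→Eg: bottleneck 6, flow now 6.
Augment In→B→C→Eg: bottleneck 3, flow now 9.
Augment In→B→D→Eg: bottleneck 2, flow now 11.
No augmenting path remains; maximum flow = 11.
In the residual graph, reachable from In: {In, A}.
Min-cut edges: In→B (5), A→C (6); capacity 5 + 6 = 11.
This cut is saturated, so no flow can exceed 11.

11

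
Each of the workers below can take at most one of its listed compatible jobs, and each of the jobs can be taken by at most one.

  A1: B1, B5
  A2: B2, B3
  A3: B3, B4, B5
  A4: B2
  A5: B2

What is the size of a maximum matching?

4

Unit-capacity flow: source→left, listed edges, right→sink; max matching = max flow.
Augmenting path A1→B1 (+1); matched 1.
Augmenting path A2→B2 (+1); matched 2.
Augmenting path A3→B3 (+1); matched 3.
Augmenting path A4→B2→A2→B3→A3→B4 (+1); matched 4.
No augmenting path remains; maximum matching = 4.
König certificate: {A1, A2, A3, B2} is a vertex cover of size 4 (every listed pair touches it), so no matching can be larger.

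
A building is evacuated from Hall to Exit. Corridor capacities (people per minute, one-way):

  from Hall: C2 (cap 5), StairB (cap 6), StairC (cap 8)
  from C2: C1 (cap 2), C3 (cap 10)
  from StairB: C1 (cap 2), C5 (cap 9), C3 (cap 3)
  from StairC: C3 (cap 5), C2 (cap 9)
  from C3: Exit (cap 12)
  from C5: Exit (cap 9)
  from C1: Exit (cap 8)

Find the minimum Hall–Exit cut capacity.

Augment Hall→C2→C3→Exit: bottleneck 5, flow now 5.
Augment Hall→StairB→C3→Exit: bottleneck 3, flow now 8.
Augment Hall→StairB→C5→Exit: bottleneck 3, flow now 11.
Augment Hall→StairC→C3→Exit: bottleneck 4, flow now 15.
Augment Hall→StairC→C2→C1→Exit: bottleneck 2, flow now 17.
Augment Hall→StairC→C3→StairB→C5→Exit: bottleneck 1, flow now 18. (uses reverse residual edge)
Augment Hall→StairC→C2→C3→StairB→C5→Exit: bottleneck 1, flow now 19. (uses reverse residual edge)
No augmenting path remains; maximum flow = 19.
By max-flow min-cut, the minimum cut capacity equals the max flow.
In the residual graph, reachable from Hall: {Hall}.
Min-cut edges: Hall→C2 (5), Hall→StairB (6), Hall→StairC (8); capacity 5 + 6 + 8 = 19.

19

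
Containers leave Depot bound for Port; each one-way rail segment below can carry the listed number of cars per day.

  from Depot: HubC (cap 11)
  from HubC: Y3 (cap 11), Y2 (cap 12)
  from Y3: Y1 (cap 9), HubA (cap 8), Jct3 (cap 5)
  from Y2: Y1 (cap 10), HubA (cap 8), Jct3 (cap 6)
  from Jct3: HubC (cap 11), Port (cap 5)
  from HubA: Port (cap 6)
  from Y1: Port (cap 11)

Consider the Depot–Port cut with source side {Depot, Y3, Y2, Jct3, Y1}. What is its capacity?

Edges leaving {Depot, Y3, Y2, Jct3, Y1}: Depot→HubC (11), Y3→HubA (8), Y2→HubA (8), Jct3→HubC (11), Jct3→Port (5), Y1→Port (11).
Cut capacity = 11 + 8 + 8 + 11 + 5 + 11 = 54.

54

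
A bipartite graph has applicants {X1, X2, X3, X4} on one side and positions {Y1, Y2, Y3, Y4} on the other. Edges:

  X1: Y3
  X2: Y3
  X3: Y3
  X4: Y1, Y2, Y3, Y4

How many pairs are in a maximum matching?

2

Unit-capacity flow: source→left, listed edges, right→sink; max matching = max flow.
Augmenting path X1→Y3 (+1); matched 1.
Augmenting path X4→Y1 (+1); matched 2.
No augmenting path remains; maximum matching = 2.
König certificate: {X4, Y3} is a vertex cover of size 2 (every listed pair touches it), so no matching can be larger.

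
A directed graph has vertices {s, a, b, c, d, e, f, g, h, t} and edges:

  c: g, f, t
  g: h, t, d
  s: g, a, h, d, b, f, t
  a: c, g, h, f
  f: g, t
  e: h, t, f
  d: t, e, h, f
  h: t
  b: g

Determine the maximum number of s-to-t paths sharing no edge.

7

Assign every edge capacity 1; by Menger, the answer equals the max flow.
Path s→t (+1); total 1.
Path s→d→t (+1); total 2.
Path s→f→t (+1); total 3.
Path s→g→t (+1); total 4.
Path s→h→t (+1); total 5.
Path s→a→c→t (+1); total 6.
Path s→b→g→d→e→t (+1); total 7.
No residual s→t path; max flow = 7.
Certifying cut of size 7: {s→a, s→b, s→d, s→f, s→g, s→h, s→t}.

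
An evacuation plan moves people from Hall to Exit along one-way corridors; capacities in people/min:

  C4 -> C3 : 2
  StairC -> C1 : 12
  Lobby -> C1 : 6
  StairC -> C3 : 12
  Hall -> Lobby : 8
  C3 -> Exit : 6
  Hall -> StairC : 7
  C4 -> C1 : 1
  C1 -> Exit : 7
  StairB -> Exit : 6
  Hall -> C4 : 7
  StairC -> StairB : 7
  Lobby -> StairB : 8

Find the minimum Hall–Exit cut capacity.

Augment Hall→StairC→C1→Exit: bottleneck 7, flow now 7.
Augment Hall→C4→C3→Exit: bottleneck 2, flow now 9.
Augment Hall→Lobby→StairB→Exit: bottleneck 6, flow now 15.
Augment Hall→C4→C1→StairC→C3→Exit: bottleneck 1, flow now 16. (uses reverse residual edge)
Augment Hall→Lobby→C1→StairC→C3→Exit: bottleneck 2, flow now 18. (uses reverse residual edge)
No augmenting path remains; maximum flow = 18.
By max-flow min-cut, the minimum cut capacity equals the max flow.
In the residual graph, reachable from Hall: {Hall, C4}.
Min-cut edges: Hall→StairC (7), Hall→Lobby (8), C4→C1 (1), C4→C3 (2); capacity 7 + 8 + 1 + 2 = 18.

18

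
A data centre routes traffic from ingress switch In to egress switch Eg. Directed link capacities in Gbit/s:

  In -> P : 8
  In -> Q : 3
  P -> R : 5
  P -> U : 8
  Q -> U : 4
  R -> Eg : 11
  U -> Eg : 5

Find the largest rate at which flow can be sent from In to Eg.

Augment In→P→R→Eg: bottleneck 5, flow now 5.
Augment In→P→U→Eg: bottleneck 3, flow now 8.
Augment In→Q→U→Eg: bottleneck 2, flow now 10.
No augmenting path remains; maximum flow = 10.
In the residual graph, reachable from In: {In, P, Q, U}.
Min-cut edges: P→R (5), U→Eg (5); capacity 5 + 5 = 10.
This cut is saturated, so no flow can exceed 10.

10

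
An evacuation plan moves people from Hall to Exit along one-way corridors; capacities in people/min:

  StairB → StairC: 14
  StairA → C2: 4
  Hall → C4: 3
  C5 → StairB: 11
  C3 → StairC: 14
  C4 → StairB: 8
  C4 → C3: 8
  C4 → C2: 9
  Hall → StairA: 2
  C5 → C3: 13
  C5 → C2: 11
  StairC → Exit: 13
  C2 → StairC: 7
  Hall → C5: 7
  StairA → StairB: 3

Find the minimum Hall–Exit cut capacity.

Augment Hall→C4→C2→StairC→Exit: bottleneck 3, flow now 3.
Augment Hall→StairA→C2→StairC→Exit: bottleneck 2, flow now 5.
Augment Hall→C5→C2→StairC→Exit: bottleneck 2, flow now 7.
Augment Hall→C5→C3→StairC→Exit: bottleneck 5, flow now 12.
No augmenting path remains; maximum flow = 12.
By max-flow min-cut, the minimum cut capacity equals the max flow.
In the residual graph, reachable from Hall: {Hall}.
Min-cut edges: Hall→C4 (3), Hall→StairA (2), Hall→C5 (7); capacity 3 + 2 + 7 = 12.

12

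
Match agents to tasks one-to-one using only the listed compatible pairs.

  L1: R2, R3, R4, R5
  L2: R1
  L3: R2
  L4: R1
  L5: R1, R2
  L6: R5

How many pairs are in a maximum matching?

4

Unit-capacity flow: source→left, listed edges, right→sink; max matching = max flow.
Augmenting path L1→R2 (+1); matched 1.
Augmenting path L2→R1 (+1); matched 2.
Augmenting path L6→R5 (+1); matched 3.
Augmenting path L3→R2→L1→R3 (+1); matched 4.
No augmenting path remains; maximum matching = 4.
König certificate: {L1, L6, R1, R2} is a vertex cover of size 4 (every listed pair touches it), so no matching can be larger.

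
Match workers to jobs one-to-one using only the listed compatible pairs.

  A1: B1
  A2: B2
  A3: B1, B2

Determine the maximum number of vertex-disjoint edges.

2

Unit-capacity flow: source→left, listed edges, right→sink; max matching = max flow.
Augmenting path A1→B1 (+1); matched 1.
Augmenting path A2→B2 (+1); matched 2.
No augmenting path remains; maximum matching = 2.
König certificate: {B1, B2} is a vertex cover of size 2 (every listed pair touches it), so no matching can be larger.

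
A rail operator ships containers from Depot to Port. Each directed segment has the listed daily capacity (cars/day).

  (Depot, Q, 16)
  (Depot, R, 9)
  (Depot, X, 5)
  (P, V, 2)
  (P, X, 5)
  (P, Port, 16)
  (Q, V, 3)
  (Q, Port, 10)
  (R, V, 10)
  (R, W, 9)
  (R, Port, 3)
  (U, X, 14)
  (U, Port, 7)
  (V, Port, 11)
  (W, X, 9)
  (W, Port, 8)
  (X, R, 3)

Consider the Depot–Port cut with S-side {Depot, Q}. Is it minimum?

No — its capacity is 27, but the minimum cut has capacity 25.

Given cut capacity: 9 + 5 + 3 + 10 = 27.
Augment Depot→Q→Port: bottleneck 10, flow now 10.
Augment Depot→R→Port: bottleneck 3, flow now 13.
Augment Depot→Q→V→Port: bottleneck 3, flow now 16.
Augment Depot→R→V→Port: bottleneck 6, flow now 22.
Augment Depot→X→R→V→Port: bottleneck 2, flow now 24.
Augment Depot→X→R→W→Port: bottleneck 1, flow now 25.
No augmenting path remains; maximum flow = 25.
In the residual graph, reachable from Depot: {Depot, Q, X}.
Min-cut edges: Depot→R (9), Q→V (3), Q→Port (10), X→R (3); capacity 9 + 3 + 10 + 3 = 25.
Cut capacity 27 exceeds the max flow 25, so it is not minimum.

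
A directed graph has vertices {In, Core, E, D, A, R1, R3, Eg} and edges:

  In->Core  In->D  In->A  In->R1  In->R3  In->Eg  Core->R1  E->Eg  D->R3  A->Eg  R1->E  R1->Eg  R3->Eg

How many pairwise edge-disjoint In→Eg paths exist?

5

Assign every edge capacity 1; by Menger, the answer equals the max flow.
Path In→Eg (+1); total 1.
Path In→A→Eg (+1); total 2.
Path In→R1→Eg (+1); total 3.
Path In→R3→Eg (+1); total 4.
Path In→Core→R1→E→Eg (+1); total 5.
No residual In→Eg path; max flow = 5.
Certifying cut of size 5: {In→A, In→Core, In→Eg, In→R1, R3→Eg}.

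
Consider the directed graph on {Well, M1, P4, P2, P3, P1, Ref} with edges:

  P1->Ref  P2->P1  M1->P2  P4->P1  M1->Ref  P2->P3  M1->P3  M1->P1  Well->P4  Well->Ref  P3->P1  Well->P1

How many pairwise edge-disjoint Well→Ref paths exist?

2

Assign every edge capacity 1; by Menger, the answer equals the max flow.
Path Well→Ref (+1); total 1.
Path Well→P1→Ref (+1); total 2.
No residual Well→Ref path; max flow = 2.
Certifying cut of size 2: {P1→Ref, Well→Ref}.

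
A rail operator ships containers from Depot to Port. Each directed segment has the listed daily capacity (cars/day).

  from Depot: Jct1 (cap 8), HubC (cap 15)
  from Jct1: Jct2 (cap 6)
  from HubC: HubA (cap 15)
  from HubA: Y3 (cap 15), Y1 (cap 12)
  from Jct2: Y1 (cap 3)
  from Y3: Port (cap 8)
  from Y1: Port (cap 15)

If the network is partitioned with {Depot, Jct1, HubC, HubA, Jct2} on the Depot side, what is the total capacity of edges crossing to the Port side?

Edges leaving {Depot, Jct1, HubC, HubA, Jct2}: HubA→Y3 (15), HubA→Y1 (12), Jct2→Y1 (3).
Cut capacity = 15 + 12 + 3 = 30.

30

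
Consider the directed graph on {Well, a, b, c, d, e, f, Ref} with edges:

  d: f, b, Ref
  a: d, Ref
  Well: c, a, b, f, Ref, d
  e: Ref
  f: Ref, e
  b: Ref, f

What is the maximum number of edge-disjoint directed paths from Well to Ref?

Assign every edge capacity 1; by Menger, the answer equals the max flow.
Path Well→Ref (+1); total 1.
Path Well→a→Ref (+1); total 2.
Path Well→b→Ref (+1); total 3.
Path Well→d→Ref (+1); total 4.
Path Well→f→Ref (+1); total 5.
No residual Well→Ref path; max flow = 5.
Certifying cut of size 5: {Well→Ref, Well→a, Well→b, Well→d, Well→f}.

5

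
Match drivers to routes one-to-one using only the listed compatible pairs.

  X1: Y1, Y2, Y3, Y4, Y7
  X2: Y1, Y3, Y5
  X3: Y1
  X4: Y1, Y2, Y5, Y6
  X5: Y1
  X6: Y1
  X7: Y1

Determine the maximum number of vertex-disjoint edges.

Unit-capacity flow: source→left, listed edges, right→sink; max matching = max flow.
Augmenting path X1→Y1 (+1); matched 1.
Augmenting path X2→Y3 (+1); matched 2.
Augmenting path X4→Y2 (+1); matched 3.
Augmenting path X3→Y1→X1→Y4 (+1); matched 4.
No augmenting path remains; maximum matching = 4.
König certificate: {X1, X2, X4, Y1} is a vertex cover of size 4 (every listed pair touches it), so no matching can be larger.

4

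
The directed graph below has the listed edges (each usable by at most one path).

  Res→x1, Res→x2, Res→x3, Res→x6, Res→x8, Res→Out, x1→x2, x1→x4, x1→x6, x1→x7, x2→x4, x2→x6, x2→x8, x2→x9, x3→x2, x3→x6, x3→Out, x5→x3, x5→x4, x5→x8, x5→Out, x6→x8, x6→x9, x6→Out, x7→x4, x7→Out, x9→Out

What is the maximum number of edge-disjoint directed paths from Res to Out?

Assign every edge capacity 1; by Menger, the answer equals the max flow.
Path Res→Out (+1); total 1.
Path Res→x3→Out (+1); total 2.
Path Res→x6→Out (+1); total 3.
Path Res→x1→x7→Out (+1); total 4.
Path Res→x2→x9→Out (+1); total 5.
No residual Res→Out path; max flow = 5.
Certifying cut of size 5: {Res→Out, Res→x1, Res→x2, Res→x3, Res→x6}.

5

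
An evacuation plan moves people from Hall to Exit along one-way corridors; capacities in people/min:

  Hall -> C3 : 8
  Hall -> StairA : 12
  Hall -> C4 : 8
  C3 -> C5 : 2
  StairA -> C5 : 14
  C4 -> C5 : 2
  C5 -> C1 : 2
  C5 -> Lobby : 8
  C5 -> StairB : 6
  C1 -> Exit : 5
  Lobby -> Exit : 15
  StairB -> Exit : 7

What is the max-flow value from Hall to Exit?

16

Augment Hall→C3→C5→C1→Exit: bottleneck 2, flow now 2.
Augment Hall→StairA→C5→Lobby→Exit: bottleneck 8, flow now 10.
Augment Hall→StairA→C5→StairB→Exit: bottleneck 4, flow now 14.
Augment Hall→C4→C5→StairB→Exit: bottleneck 2, flow now 16.
No augmenting path remains; maximum flow = 16.
In the residual graph, reachable from Hall: {Hall, C3, C4}.
Min-cut edges: Hall→StairA (12), C3→C5 (2), C4→C5 (2); capacity 12 + 2 + 2 = 16.
This cut is saturated, so no flow can exceed 16.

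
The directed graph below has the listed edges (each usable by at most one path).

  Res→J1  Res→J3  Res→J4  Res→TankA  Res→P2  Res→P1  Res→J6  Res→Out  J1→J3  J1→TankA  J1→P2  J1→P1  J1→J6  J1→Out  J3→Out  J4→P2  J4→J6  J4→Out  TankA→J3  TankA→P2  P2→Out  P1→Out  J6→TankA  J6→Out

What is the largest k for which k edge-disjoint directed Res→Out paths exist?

Assign every edge capacity 1; by Menger, the answer equals the max flow.
Path Res→Out (+1); total 1.
Path Res→J1→Out (+1); total 2.
Path Res→J3→Out (+1); total 3.
Path Res→J4→Out (+1); total 4.
Path Res→P2→Out (+1); total 5.
Path Res→P1→Out (+1); total 6.
Path Res→J6→Out (+1); total 7.
No residual Res→Out path; max flow = 7.
Certifying cut of size 7: {J3→Out, P2→Out, Res→J1, Res→J4, Res→J6, Res→Out, Res→P1}.

7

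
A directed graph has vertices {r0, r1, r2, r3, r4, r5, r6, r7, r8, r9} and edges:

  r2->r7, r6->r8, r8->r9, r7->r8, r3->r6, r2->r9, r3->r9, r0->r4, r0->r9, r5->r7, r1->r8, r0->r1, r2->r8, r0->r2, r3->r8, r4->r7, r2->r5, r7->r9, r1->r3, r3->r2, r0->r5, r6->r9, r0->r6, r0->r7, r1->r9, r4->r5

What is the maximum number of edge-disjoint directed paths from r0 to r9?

Assign every edge capacity 1; by Menger, the answer equals the max flow.
Path r0→r9 (+1); total 1.
Path r0→r1→r9 (+1); total 2.
Path r0→r2→r9 (+1); total 3.
Path r0→r6→r9 (+1); total 4.
Path r0→r7→r9 (+1); total 5.
Path r0→r4→r7→r8→r9 (+1); total 6.
No residual r0→r9 path; max flow = 6.
Certifying cut of size 6: {r0→r1, r0→r2, r0→r6, r0→r9, r7→r8, r7→r9}.

6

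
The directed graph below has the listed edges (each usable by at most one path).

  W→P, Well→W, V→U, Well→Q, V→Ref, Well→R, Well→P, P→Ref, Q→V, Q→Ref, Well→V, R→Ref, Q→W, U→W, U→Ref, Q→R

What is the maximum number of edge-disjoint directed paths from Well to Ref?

Assign every edge capacity 1; by Menger, the answer equals the max flow.
Path Well→P→Ref (+1); total 1.
Path Well→Q→Ref (+1); total 2.
Path Well→R→Ref (+1); total 3.
Path Well→V→Ref (+1); total 4.
No residual Well→Ref path; max flow = 4.
Certifying cut of size 4: {P→Ref, Well→Q, Well→R, Well→V}.

4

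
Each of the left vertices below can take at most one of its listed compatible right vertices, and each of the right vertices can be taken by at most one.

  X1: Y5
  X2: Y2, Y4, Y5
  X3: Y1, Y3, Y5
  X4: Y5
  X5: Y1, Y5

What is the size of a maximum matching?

4

Unit-capacity flow: source→left, listed edges, right→sink; max matching = max flow.
Augmenting path X1→Y5 (+1); matched 1.
Augmenting path X2→Y2 (+1); matched 2.
Augmenting path X3→Y1 (+1); matched 3.
Augmenting path X5→Y1→X3→Y3 (+1); matched 4.
No augmenting path remains; maximum matching = 4.
König certificate: {X2, X3, X5, Y5} is a vertex cover of size 4 (every listed pair touches it), so no matching can be larger.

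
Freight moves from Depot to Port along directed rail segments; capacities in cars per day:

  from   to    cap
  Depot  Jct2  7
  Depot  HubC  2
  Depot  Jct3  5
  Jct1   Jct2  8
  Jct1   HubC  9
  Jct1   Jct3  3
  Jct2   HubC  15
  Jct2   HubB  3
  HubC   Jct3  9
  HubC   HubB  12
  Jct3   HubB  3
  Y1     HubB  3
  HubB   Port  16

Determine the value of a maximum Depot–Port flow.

Augment Depot→Jct2→HubB→Port: bottleneck 3, flow now 3.
Augment Depot→HubC→HubB→Port: bottleneck 2, flow now 5.
Augment Depot→Jct3→HubB→Port: bottleneck 3, flow now 8.
Augment Depot→Jct2→HubC→HubB→Port: bottleneck 4, flow now 12.
No augmenting path remains; maximum flow = 12.
In the residual graph, reachable from Depot: {Depot, Jct3}.
Min-cut edges: Depot→Jct2 (7), Depot→HubC (2), Jct3→HubB (3); capacity 7 + 2 + 3 = 12.
This cut is saturated, so no flow can exceed 12.

12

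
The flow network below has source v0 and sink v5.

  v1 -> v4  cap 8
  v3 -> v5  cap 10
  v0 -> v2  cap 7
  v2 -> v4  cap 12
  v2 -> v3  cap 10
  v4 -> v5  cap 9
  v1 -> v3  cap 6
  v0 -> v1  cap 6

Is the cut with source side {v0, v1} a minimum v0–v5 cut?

Given cut capacity: 7 + 6 + 8 = 21.
Augment v0→v1→v3→v5: bottleneck 6, flow now 6.
Augment v0→v2→v3→v5: bottleneck 4, flow now 10.
Augment v0→v2→v4→v5: bottleneck 3, flow now 13.
No augmenting path remains; maximum flow = 13.
In the residual graph, reachable from v0: {v0}.
Min-cut edges: v0→v1 (6), v0→v2 (7); capacity 6 + 7 = 13.
Cut capacity 21 exceeds the max flow 13, so it is not minimum.

No — its capacity is 21, but the minimum cut has capacity 13.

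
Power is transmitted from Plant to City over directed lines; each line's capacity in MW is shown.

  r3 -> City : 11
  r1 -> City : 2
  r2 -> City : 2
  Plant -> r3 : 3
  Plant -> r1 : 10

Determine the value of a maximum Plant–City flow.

5

Augment Plant→r1→City: bottleneck 2, flow now 2.
Augment Plant→r3→City: bottleneck 3, flow now 5.
No augmenting path remains; maximum flow = 5.
In the residual graph, reachable from Plant: {Plant, r1}.
Min-cut edges: Plant→r3 (3), r1→City (2); capacity 3 + 2 = 5.
This cut is saturated, so no flow can exceed 5.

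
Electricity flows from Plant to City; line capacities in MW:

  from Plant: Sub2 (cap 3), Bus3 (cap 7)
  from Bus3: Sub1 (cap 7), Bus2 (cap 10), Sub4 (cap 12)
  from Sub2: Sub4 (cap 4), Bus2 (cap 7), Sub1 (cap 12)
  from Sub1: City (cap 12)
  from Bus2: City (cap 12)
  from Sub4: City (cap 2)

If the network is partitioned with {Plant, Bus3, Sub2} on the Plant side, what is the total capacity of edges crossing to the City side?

52

Edges leaving {Plant, Bus3, Sub2}: Bus3→Sub1 (7), Bus3→Bus2 (10), Bus3→Sub4 (12), Sub2→Sub1 (12), Sub2→Bus2 (7), Sub2→Sub4 (4).
Cut capacity = 7 + 10 + 12 + 12 + 7 + 4 = 52.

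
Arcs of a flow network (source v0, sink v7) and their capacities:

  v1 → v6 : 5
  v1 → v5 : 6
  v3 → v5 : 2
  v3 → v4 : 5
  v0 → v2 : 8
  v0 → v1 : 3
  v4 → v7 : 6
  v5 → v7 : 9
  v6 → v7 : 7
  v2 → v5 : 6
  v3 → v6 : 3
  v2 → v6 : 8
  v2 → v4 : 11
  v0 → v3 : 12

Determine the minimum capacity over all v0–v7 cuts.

21

Augment v0→v1→v5→v7: bottleneck 3, flow now 3.
Augment v0→v2→v4→v7: bottleneck 6, flow now 9.
Augment v0→v2→v5→v7: bottleneck 2, flow now 11.
Augment v0→v3→v5→v7: bottleneck 2, flow now 13.
Augment v0→v3→v6→v7: bottleneck 3, flow now 16.
Augment v0→v3→v4→v2→v5→v7: bottleneck 2, flow now 18. (uses reverse residual edge)
Augment v0→v3→v4→v2→v6→v7: bottleneck 3, flow now 21. (uses reverse residual edge)
No augmenting path remains; maximum flow = 21.
By max-flow min-cut, the minimum cut capacity equals the max flow.
In the residual graph, reachable from v0: {v0, v3}.
Min-cut edges: v0→v1 (3), v0→v2 (8), v3→v4 (5), v3→v5 (2), v3→v6 (3); capacity 3 + 8 + 5 + 2 + 3 = 21.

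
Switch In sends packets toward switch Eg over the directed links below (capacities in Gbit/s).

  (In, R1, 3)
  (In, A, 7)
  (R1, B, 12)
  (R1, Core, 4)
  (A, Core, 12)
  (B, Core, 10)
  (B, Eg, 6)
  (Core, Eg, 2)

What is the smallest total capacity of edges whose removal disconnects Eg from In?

5

Augment In→R1→B→Eg: bottleneck 3, flow now 3.
Augment In→A→Core→Eg: bottleneck 2, flow now 5.
No augmenting path remains; maximum flow = 5.
By max-flow min-cut, the minimum cut capacity equals the max flow.
In the residual graph, reachable from In: {In, A, Core}.
Min-cut edges: In→R1 (3), Core→Eg (2); capacity 3 + 2 = 5.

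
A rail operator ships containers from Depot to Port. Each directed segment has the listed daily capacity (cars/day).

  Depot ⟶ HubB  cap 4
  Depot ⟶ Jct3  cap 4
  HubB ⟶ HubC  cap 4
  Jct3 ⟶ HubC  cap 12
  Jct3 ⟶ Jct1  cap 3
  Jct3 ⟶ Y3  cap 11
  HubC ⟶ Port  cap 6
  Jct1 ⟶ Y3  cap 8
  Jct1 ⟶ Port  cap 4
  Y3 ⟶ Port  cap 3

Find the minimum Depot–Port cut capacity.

8

Augment Depot→HubB→HubC→Port: bottleneck 4, flow now 4.
Augment Depot→Jct3→HubC→Port: bottleneck 2, flow now 6.
Augment Depot→Jct3→Jct1→Port: bottleneck 2, flow now 8.
No augmenting path remains; maximum flow = 8.
By max-flow min-cut, the minimum cut capacity equals the max flow.
In the residual graph, reachable from Depot: {Depot}.
Min-cut edges: Depot→HubB (4), Depot→Jct3 (4); capacity 4 + 4 = 8.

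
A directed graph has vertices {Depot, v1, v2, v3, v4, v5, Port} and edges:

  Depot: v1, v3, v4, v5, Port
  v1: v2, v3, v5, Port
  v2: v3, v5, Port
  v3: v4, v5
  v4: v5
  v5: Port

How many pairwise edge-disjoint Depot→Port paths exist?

Assign every edge capacity 1; by Menger, the answer equals the max flow.
Path Depot→Port (+1); total 1.
Path Depot→v1→Port (+1); total 2.
Path Depot→v5→Port (+1); total 3.
No residual Depot→Port path; max flow = 3.
Certifying cut of size 3: {Depot→Port, Depot→v1, v5→Port}.

3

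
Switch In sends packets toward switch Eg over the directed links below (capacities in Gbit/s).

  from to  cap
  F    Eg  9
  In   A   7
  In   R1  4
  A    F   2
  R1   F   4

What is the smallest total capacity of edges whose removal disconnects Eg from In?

6

Augment In→A→F→Eg: bottleneck 2, flow now 2.
Augment In→R1→F→Eg: bottleneck 4, flow now 6.
No augmenting path remains; maximum flow = 6.
By max-flow min-cut, the minimum cut capacity equals the max flow.
In the residual graph, reachable from In: {In, A}.
Min-cut edges: In→R1 (4), A→F (2); capacity 4 + 2 = 6.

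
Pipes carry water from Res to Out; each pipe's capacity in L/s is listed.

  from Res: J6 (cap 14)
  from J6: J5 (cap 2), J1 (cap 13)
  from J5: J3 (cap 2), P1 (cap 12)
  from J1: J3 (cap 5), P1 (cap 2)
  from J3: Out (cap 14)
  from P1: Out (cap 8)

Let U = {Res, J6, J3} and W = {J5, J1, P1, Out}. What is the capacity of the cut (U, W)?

29

Edges leaving {Res, J6, J3}: J6→J5 (2), J6→J1 (13), J3→Out (14).
Cut capacity = 2 + 13 + 14 = 29.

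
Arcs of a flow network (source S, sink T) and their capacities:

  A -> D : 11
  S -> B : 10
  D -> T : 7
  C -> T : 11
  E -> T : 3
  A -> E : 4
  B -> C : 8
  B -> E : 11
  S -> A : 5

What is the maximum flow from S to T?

Augment S→A→D→T: bottleneck 5, flow now 5.
Augment S→B→C→T: bottleneck 8, flow now 13.
Augment S→B→E→T: bottleneck 2, flow now 15.
No augmenting path remains; maximum flow = 15.
In the residual graph, reachable from S: {S}.
Min-cut edges: S→A (5), S→B (10); capacity 5 + 10 = 15.
This cut is saturated, so no flow can exceed 15.

15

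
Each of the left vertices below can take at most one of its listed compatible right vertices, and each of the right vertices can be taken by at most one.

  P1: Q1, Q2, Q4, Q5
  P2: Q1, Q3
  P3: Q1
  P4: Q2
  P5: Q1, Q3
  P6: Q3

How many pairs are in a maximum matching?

Unit-capacity flow: source→left, listed edges, right→sink; max matching = max flow.
Augmenting path P1→Q1 (+1); matched 1.
Augmenting path P2→Q3 (+1); matched 2.
Augmenting path P4→Q2 (+1); matched 3.
Augmenting path P3→Q1→P1→Q4 (+1); matched 4.
No augmenting path remains; maximum matching = 4.
König certificate: {P1, P4, Q1, Q3} is a vertex cover of size 4 (every listed pair touches it), so no matching can be larger.

4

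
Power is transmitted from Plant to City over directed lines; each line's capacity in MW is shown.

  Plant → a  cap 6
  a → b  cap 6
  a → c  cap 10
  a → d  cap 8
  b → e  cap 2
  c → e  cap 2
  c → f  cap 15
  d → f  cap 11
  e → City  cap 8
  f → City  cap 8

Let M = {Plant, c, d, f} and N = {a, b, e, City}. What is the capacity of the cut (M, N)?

16

Edges leaving {Plant, c, d, f}: Plant→a (6), c→e (2), f→City (8).
Cut capacity = 6 + 2 + 8 = 16.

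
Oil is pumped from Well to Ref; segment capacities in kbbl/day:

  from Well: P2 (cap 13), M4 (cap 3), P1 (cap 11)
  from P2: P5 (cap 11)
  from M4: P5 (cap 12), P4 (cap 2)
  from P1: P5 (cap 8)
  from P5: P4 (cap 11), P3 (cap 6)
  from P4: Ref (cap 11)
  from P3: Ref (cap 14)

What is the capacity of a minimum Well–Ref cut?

Augment Well→M4→P4→Ref: bottleneck 2, flow now 2.
Augment Well→P2→P5→P4→Ref: bottleneck 9, flow now 11.
Augment Well→P2→P5→P3→Ref: bottleneck 2, flow now 13.
Augment Well→M4→P5→P3→Ref: bottleneck 1, flow now 14.
Augment Well→P1→P5→P3→Ref: bottleneck 3, flow now 17.
No augmenting path remains; maximum flow = 17.
By max-flow min-cut, the minimum cut capacity equals the max flow.
In the residual graph, reachable from Well: {Well, P2, M4, P1, P5, P4}.
Min-cut edges: P5→P3 (6), P4→Ref (11); capacity 6 + 11 = 17.

17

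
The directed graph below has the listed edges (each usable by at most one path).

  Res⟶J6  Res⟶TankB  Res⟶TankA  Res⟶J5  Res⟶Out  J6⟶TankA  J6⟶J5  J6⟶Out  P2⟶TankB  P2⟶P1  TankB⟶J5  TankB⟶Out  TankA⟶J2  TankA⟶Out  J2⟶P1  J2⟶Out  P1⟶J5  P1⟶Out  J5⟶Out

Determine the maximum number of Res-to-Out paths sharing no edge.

Assign every edge capacity 1; by Menger, the answer equals the max flow.
Path Res→Out (+1); total 1.
Path Res→J6→Out (+1); total 2.
Path Res→TankB→Out (+1); total 3.
Path Res→TankA→Out (+1); total 4.
Path Res→J5→Out (+1); total 5.
No residual Res→Out path; max flow = 5.
Certifying cut of size 5: {Res→J5, Res→J6, Res→Out, Res→TankA, Res→TankB}.

5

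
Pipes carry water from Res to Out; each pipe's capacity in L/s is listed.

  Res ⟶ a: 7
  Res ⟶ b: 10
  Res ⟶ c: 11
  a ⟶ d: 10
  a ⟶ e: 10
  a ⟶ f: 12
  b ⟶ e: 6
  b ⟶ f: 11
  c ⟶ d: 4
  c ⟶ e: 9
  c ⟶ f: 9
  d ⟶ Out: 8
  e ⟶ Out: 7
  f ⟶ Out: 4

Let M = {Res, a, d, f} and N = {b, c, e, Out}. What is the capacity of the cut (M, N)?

Edges leaving {Res, a, d, f}: Res→b (10), Res→c (11), a→e (10), d→Out (8), f→Out (4).
Cut capacity = 10 + 11 + 10 + 8 + 4 = 43.

43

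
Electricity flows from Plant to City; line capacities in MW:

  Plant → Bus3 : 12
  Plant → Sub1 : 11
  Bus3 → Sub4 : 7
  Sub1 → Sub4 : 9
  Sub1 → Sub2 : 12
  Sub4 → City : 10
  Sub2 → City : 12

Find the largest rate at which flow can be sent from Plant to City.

Augment Plant→Bus3→Sub4→City: bottleneck 7, flow now 7.
Augment Plant→Sub1→Sub4→City: bottleneck 3, flow now 10.
Augment Plant→Sub1→Sub2→City: bottleneck 8, flow now 18.
No augmenting path remains; maximum flow = 18.
In the residual graph, reachable from Plant: {Plant, Bus3}.
Min-cut edges: Plant→Sub1 (11), Bus3→Sub4 (7); capacity 11 + 7 = 18.
This cut is saturated, so no flow can exceed 18.

18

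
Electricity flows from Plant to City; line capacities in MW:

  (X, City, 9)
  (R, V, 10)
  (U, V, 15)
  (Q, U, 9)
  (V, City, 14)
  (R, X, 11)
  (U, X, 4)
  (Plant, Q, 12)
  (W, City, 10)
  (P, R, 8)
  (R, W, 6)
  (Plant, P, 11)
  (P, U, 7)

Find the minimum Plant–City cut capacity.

Augment Plant→P→R→V→City: bottleneck 8, flow now 8.
Augment Plant→P→U→V→City: bottleneck 3, flow now 11.
Augment Plant→Q→U→V→City: bottleneck 3, flow now 14.
Augment Plant→Q→U→X→City: bottleneck 4, flow now 18.
Augment Plant→Q→U→V→R→W→City: bottleneck 2, flow now 20. (uses reverse residual edge)
No augmenting path remains; maximum flow = 20.
By max-flow min-cut, the minimum cut capacity equals the max flow.
In the residual graph, reachable from Plant: {Plant, Q}.
Min-cut edges: Plant→P (11), Q→U (9); capacity 11 + 9 = 20.

20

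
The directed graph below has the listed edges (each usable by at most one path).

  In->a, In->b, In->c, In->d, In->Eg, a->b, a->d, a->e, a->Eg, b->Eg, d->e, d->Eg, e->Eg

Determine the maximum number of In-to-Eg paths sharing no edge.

Assign every edge capacity 1; by Menger, the answer equals the max flow.
Path In→Eg (+1); total 1.
Path In→a→Eg (+1); total 2.
Path In→b→Eg (+1); total 3.
Path In→d→Eg (+1); total 4.
No residual In→Eg path; max flow = 4.
Certifying cut of size 4: {In→Eg, In→a, In→b, In→d}.

4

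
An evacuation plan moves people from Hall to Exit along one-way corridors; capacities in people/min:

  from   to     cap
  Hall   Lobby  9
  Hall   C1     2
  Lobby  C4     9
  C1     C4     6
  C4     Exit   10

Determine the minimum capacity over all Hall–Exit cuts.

Augment Hall→Lobby→C4→Exit: bottleneck 9, flow now 9.
Augment Hall→C1→C4→Exit: bottleneck 1, flow now 10.
No augmenting path remains; maximum flow = 10.
By max-flow min-cut, the minimum cut capacity equals the max flow.
In the residual graph, reachable from Hall: {Hall, Lobby, C1, C4}.
Min-cut edges: C4→Exit (10); capacity 10 = 10.

10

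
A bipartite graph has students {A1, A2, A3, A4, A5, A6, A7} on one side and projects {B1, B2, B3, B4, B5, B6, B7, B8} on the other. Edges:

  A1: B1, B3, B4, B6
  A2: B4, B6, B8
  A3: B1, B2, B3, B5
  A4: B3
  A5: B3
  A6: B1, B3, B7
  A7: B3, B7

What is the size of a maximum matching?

6

Unit-capacity flow: source→left, listed edges, right→sink; max matching = max flow.
Augmenting path A1→B1 (+1); matched 1.
Augmenting path A2→B4 (+1); matched 2.
Augmenting path A3→B2 (+1); matched 3.
Augmenting path A4→B3 (+1); matched 4.
Augmenting path A6→B7 (+1); matched 5.
Augmenting path A7→B7→A6→B1→A1→B6 (+1); matched 6.
No augmenting path remains; maximum matching = 6.
König certificate: {A1, A2, A3, A6, A7, B3} is a vertex cover of size 6 (every listed pair touches it), so no matching can be larger.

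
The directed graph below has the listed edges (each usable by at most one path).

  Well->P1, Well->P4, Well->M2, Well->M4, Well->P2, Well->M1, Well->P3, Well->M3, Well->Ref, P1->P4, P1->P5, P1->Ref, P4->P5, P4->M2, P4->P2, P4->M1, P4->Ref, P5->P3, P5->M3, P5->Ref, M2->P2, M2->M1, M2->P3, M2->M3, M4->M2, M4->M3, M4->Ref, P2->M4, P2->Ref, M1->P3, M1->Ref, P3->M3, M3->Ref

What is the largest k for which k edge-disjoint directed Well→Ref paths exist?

7

Assign every edge capacity 1; by Menger, the answer equals the max flow.
Path Well→Ref (+1); total 1.
Path Well→P1→Ref (+1); total 2.
Path Well→P4→Ref (+1); total 3.
Path Well→M4→Ref (+1); total 4.
Path Well→P2→Ref (+1); total 5.
Path Well→M1→Ref (+1); total 6.
Path Well→M3→Ref (+1); total 7.
No residual Well→Ref path; max flow = 7.
Certifying cut of size 7: {M1→Ref, M3→Ref, M4→Ref, P2→Ref, Well→P1, Well→P4, Well→Ref}.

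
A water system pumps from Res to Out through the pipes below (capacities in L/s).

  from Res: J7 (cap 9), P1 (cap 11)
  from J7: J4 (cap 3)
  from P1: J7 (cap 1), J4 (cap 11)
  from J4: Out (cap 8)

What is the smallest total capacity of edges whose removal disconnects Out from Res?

8

Augment Res→J7→J4→Out: bottleneck 3, flow now 3.
Augment Res→P1→J4→Out: bottleneck 5, flow now 8.
No augmenting path remains; maximum flow = 8.
By max-flow min-cut, the minimum cut capacity equals the max flow.
In the residual graph, reachable from Res: {Res, J7, P1, J4}.
Min-cut edges: J4→Out (8); capacity 8 = 8.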